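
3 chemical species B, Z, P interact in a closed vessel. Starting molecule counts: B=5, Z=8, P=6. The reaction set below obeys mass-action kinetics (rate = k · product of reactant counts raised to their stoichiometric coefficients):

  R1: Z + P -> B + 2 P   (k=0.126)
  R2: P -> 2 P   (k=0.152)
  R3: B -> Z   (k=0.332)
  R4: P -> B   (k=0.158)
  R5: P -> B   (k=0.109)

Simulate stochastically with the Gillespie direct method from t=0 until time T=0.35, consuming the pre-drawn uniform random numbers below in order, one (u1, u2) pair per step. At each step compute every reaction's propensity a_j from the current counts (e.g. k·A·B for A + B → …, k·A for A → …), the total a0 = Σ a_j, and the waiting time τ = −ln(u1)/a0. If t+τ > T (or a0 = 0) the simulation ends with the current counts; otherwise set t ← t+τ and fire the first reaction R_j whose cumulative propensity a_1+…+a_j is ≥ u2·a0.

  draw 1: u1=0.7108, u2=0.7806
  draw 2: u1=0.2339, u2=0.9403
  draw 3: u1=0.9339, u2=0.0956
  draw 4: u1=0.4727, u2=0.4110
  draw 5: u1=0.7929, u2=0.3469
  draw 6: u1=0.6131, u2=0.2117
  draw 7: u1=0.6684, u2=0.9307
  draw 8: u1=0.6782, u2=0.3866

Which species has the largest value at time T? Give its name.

t=0.000: B=5 Z=8 P=6
Draw 1: a1=6.048, a2=0.912, a3=1.660, a4=0.948, a5=0.654, a0=10.222; τ=−ln(0.7108)/10.222=0.033 → t=0.033; u2·a0=0.7806·10.222=7.979; a1+a2=6.960 < 7.979 ≤ a1+…+a3=8.620 → R3 fires; B=4 Z=9 P=6
Draw 2: a1=6.804, a2=0.912, a3=1.328, a4=0.948, a5=0.654, a0=10.646; τ=−ln(0.2339)/10.646=0.136 → t=0.170; u2·a0=0.9403·10.646=10.010; a1+…+a4=9.992 < 10.010 ≤ a1+…+a5=10.646 → R5 fires; B=5 Z=9 P=5
Draw 3: a1=5.670, a2=0.760, a3=1.660, a4=0.790, a5=0.545, a0=9.425; τ=−ln(0.9339)/9.425=0.007 → t=0.177; u2·a0=0.0956·9.425=0.901 ≤ a1=5.670 → R1 fires; B=6 Z=8 P=6
Draw 4: a1=6.048, a2=0.912, a3=1.992, a4=0.948, a5=0.654, a0=10.554; τ=−ln(0.4727)/10.554=0.071 → t=0.248; u2·a0=0.4110·10.554=4.338 ≤ a1=6.048 → R1 fires; B=7 Z=7 P=7
Draw 5: a1=6.174, a2=1.064, a3=2.324, a4=1.106, a5=0.763, a0=11.431; τ=−ln(0.7929)/11.431=0.020 → t=0.268; u2·a0=0.3469·11.431=3.965 ≤ a1=6.174 → R1 fires; B=8 Z=6 P=8
Draw 6: a1=6.048, a2=1.216, a3=2.656, a4=1.264, a5=0.872, a0=12.056; τ=−ln(0.6131)/12.056=0.041 → t=0.309; u2·a0=0.2117·12.056=2.552 ≤ a1=6.048 → R1 fires; B=9 Z=5 P=9
Draw 7: a1=5.670, a2=1.368, a3=2.988, a4=1.422, a5=0.981, a0=12.429; τ=−ln(0.6684)/12.429=0.032 → t=0.341; u2·a0=0.9307·12.429=11.568; a1+…+a4=11.448 < 11.568 ≤ a1+…+a5=12.429 → R5 fires; B=10 Z=5 P=8
Draw 8: a1=5.040, a2=1.216, a3=3.320, a4=1.264, a5=0.872, a0=11.712; τ=−ln(0.6782)/11.712=0.033 → t=0.375 > T=0.35: stop.
At T=0.35: B=10 Z=5 P=8; the largest is B.

Dominant species at T: B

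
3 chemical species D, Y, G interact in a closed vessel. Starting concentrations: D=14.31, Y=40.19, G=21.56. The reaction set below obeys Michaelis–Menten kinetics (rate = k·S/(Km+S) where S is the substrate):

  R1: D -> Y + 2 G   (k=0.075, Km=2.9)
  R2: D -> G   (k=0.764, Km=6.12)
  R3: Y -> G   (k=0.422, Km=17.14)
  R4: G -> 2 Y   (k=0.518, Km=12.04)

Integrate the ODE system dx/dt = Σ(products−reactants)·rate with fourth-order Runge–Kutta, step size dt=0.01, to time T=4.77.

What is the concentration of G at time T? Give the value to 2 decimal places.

RK4 with dt=0.01: 477 steps to T=4.77. Trajectory (selected grid times):
t=0.00: D=14.31 Y=40.19 G=21.56
t=0.53: D=13.99 Y=40.42 G=21.89
t=1.06: D=13.68 Y=40.65 G=22.22
t=1.59: D=13.37 Y=40.88 G=22.54
t=2.12: D=13.06 Y=41.12 G=22.86
t=2.65: D=12.75 Y=41.35 G=23.18
t=3.18: D=12.45 Y=41.59 G=23.49
t=3.71: D=12.15 Y=41.82 G=23.80
t=4.24: D=11.85 Y=42.06 G=24.11
t=4.77: D=11.55 Y=42.30 G=24.41
Read off G at T=4.77: 24.41

G at T = 24.41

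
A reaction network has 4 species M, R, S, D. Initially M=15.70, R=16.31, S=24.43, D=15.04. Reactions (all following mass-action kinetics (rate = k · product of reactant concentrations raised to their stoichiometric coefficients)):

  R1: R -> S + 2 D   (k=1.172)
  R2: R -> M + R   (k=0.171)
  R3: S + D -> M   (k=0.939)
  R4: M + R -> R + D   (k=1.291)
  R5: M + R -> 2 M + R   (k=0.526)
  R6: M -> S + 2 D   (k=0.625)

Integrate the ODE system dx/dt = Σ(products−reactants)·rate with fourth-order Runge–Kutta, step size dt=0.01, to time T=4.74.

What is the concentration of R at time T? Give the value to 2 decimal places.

R at T = 0.06

RK4 with dt=0.01: 474 steps to T=4.74. Trajectory (selected grid times):
t=0.00: M=15.70 R=16.31 S=24.43 D=15.04
t=0.53: M=2.30 R=8.76 S=0.16 D=79.26
t=1.05: M=1.82 R=4.76 S=0.08 D=92.48
t=1.58: M=1.79 R=2.56 S=0.04 D=99.63
t=2.11: M=1.78 R=1.38 S=0.03 D=103.72
t=2.63: M=1.78 R=0.75 S=0.02 D=106.15
t=3.16: M=1.78 R=0.40 S=0.02 D=107.76
t=3.69: M=1.78 R=0.22 S=0.01 D=108.89
t=4.21: M=1.78 R=0.12 S=0.01 D=109.76
t=4.74: M=1.78 R=0.06 S=0.01 D=110.51
Read off R at T=4.74: 0.06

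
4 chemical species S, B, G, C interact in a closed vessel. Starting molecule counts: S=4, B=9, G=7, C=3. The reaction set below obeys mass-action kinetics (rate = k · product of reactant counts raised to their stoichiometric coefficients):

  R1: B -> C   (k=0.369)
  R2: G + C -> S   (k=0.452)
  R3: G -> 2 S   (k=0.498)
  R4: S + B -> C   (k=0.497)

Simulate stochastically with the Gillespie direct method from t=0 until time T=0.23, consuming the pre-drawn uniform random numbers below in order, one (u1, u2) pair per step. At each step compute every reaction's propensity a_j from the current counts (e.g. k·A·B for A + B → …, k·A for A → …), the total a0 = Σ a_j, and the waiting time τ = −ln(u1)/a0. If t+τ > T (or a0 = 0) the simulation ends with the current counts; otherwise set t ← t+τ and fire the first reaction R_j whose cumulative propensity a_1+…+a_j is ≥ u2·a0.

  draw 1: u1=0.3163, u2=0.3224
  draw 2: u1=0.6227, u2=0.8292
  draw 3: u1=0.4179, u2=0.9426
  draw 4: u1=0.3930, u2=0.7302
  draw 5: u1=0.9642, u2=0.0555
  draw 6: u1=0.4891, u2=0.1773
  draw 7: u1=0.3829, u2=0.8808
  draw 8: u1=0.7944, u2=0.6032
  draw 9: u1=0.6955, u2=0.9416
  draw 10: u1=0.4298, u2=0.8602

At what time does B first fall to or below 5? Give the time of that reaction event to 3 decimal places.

Threshold first reached at t = 0.113

t=0.000: S=4 B=9 G=7 C=3
Draw 1: a1=3.321, a2=9.492, a3=3.486, a4=17.892, a0=34.191; τ=−ln(0.3163)/34.191=0.034 → t=0.034; u2·a0=0.3224·34.191=11.023; a1=3.321 < 11.023 ≤ a1+a2=12.813 → R2 fires; S=5 B=9 G=6 C=2
Draw 2: a1=3.321, a2=5.424, a3=2.988, a4=22.365, a0=34.098; τ=−ln(0.6227)/34.098=0.014 → t=0.048; u2·a0=0.8292·34.098=28.274; a1+…+a3=11.733 < 28.274 ≤ a1+…+a4=34.098 → R4 fires; S=4 B=8 G=6 C=3
Draw 3: a1=2.952, a2=8.136, a3=2.988, a4=15.904, a0=29.980; τ=−ln(0.4179)/29.980=0.029 → t=0.077; u2·a0=0.9426·29.980=28.259; a1+…+a3=14.076 < 28.259 ≤ a1+…+a4=29.980 → R4 fires; S=3 B=7 G=6 C=4
Draw 4: a1=2.583, a2=10.848, a3=2.988, a4=10.437, a0=26.856; τ=−ln(0.3930)/26.856=0.035 → t=0.111; u2·a0=0.7302·26.856=19.610; a1+…+a3=16.419 < 19.610 ≤ a1+…+a4=26.856 → R4 fires; S=2 B=6 G=6 C=5
Draw 5: a1=2.214, a2=13.560, a3=2.988, a4=5.964, a0=24.726; τ=−ln(0.9642)/24.726=0.001 → t=0.113; u2·a0=0.0555·24.726=1.372 ≤ a1=2.214 → R1 fires; S=2 B=5 G=6 C=6
Draw 6: a1=1.845, a2=16.272, a3=2.988, a4=4.970, a0=26.075; τ=−ln(0.4891)/26.075=0.027 → t=0.140; u2·a0=0.1773·26.075=4.623; a1=1.845 < 4.623 ≤ a1+a2=18.117 → R2 fires; S=3 B=5 G=5 C=5
Draw 7: a1=1.845, a2=11.300, a3=2.490, a4=7.455, a0=23.090; τ=−ln(0.3829)/23.090=0.042 → t=0.182; u2·a0=0.8808·23.090=20.338; a1+…+a3=15.635 < 20.338 ≤ a1+…+a4=23.090 → R4 fires; S=2 B=4 G=5 C=6
Draw 8: a1=1.476, a2=13.560, a3=2.490, a4=3.976, a0=21.502; τ=−ln(0.7944)/21.502=0.011 → t=0.193; u2·a0=0.6032·21.502=12.970; a1=1.476 < 12.970 ≤ a1+a2=15.036 → R2 fires; S=3 B=4 G=4 C=5
Draw 9: a1=1.476, a2=9.040, a3=1.992, a4=5.964, a0=18.472; τ=−ln(0.6955)/18.472=0.020 → t=0.212; u2·a0=0.9416·18.472=17.393; a1+…+a3=12.508 < 17.393 ≤ a1+…+a4=18.472 → R4 fires; S=2 B=3 G=4 C=6
Draw 10: a1=1.107, a2=10.848, a3=1.992, a4=2.982, a0=16.929; τ=−ln(0.4298)/16.929=0.050 → t=0.262 > T=0.23: stop.
B first becomes ≤ 5 when it reaches 5 at the event at t=0.113.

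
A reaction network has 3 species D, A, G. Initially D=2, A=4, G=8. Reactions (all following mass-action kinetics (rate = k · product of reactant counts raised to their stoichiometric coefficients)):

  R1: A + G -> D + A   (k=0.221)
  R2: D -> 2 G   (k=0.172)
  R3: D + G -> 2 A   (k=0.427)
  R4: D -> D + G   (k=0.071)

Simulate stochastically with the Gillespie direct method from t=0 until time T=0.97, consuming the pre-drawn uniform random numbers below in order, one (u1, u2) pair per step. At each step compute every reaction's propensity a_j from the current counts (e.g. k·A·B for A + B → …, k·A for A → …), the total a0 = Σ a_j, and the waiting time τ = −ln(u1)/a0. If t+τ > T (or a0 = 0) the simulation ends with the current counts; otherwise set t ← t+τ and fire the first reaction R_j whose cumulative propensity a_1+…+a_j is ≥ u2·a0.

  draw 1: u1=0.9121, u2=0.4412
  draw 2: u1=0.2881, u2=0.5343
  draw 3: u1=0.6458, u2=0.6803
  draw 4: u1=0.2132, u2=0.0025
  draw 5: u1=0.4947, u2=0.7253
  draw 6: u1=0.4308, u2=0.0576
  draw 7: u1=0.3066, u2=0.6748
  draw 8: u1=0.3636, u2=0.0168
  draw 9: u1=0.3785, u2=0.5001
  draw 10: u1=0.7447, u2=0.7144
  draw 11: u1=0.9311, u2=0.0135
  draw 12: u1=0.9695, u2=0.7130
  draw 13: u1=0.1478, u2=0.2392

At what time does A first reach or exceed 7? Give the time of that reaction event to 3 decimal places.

Threshold first reached at t = 0.117

t=0.000: D=2 A=4 G=8
Draw 1: a1=7.072, a2=0.344, a3=6.832, a4=0.142, a0=14.390; τ=−ln(0.9121)/14.390=0.006 → t=0.006; u2·a0=0.4412·14.390=6.349 ≤ a1=7.072 → R1 fires; D=3 A=4 G=7
Draw 2: a1=6.188, a2=0.516, a3=8.967, a4=0.213, a0=15.884; τ=−ln(0.2881)/15.884=0.078 → t=0.085; u2·a0=0.5343·15.884=8.487; a1+a2=6.704 < 8.487 ≤ a1+…+a3=15.671 → R3 fires; D=2 A=6 G=6
Draw 3: a1=7.956, a2=0.344, a3=5.124, a4=0.142, a0=13.566; τ=−ln(0.6458)/13.566=0.032 → t=0.117; u2·a0=0.6803·13.566=9.229; a1+a2=8.300 < 9.229 ≤ a1+…+a3=13.424 → R3 fires; D=1 A=8 G=5
Draw 4: a1=8.840, a2=0.172, a3=2.135, a4=0.071, a0=11.218; τ=−ln(0.2132)/11.218=0.138 → t=0.255; u2·a0=0.0025·11.218=0.028 ≤ a1=8.840 → R1 fires; D=2 A=8 G=4
Draw 5: a1=7.072, a2=0.344, a3=3.416, a4=0.142, a0=10.974; τ=−ln(0.4947)/10.974=0.064 → t=0.319; u2·a0=0.7253·10.974=7.959; a1+a2=7.416 < 7.959 ≤ a1+…+a3=10.832 → R3 fires; D=1 A=10 G=3
Draw 6: a1=6.630, a2=0.172, a3=1.281, a4=0.071, a0=8.154; τ=−ln(0.4308)/8.154=0.103 → t=0.422; u2·a0=0.0576·8.154=0.470 ≤ a1=6.630 → R1 fires; D=2 A=10 G=2
Draw 7: a1=4.420, a2=0.344, a3=1.708, a4=0.142, a0=6.614; τ=−ln(0.3066)/6.614=0.179 → t=0.601; u2·a0=0.6748·6.614=4.463; a1=4.420 < 4.463 ≤ a1+a2=4.764 → R2 fires; D=1 A=10 G=4
Draw 8: a1=8.840, a2=0.172, a3=1.708, a4=0.071, a0=10.791; τ=−ln(0.3636)/10.791=0.094 → t=0.695; u2·a0=0.0168·10.791=0.181 ≤ a1=8.840 → R1 fires; D=2 A=10 G=3
Draw 9: a1=6.630, a2=0.344, a3=2.562, a4=0.142, a0=9.678; τ=−ln(0.3785)/9.678=0.100 → t=0.795; u2·a0=0.5001·9.678=4.840 ≤ a1=6.630 → R1 fires; D=3 A=10 G=2
Draw 10: a1=4.420, a2=0.516, a3=2.562, a4=0.213, a0=7.711; τ=−ln(0.7447)/7.711=0.038 → t=0.833; u2·a0=0.7144·7.711=5.509; a1+a2=4.936 < 5.509 ≤ a1+…+a3=7.498 → R3 fires; D=2 A=12 G=1
Draw 11: a1=2.652, a2=0.344, a3=0.854, a4=0.142, a0=3.992; τ=−ln(0.9311)/3.992=0.018 → t=0.851; u2·a0=0.0135·3.992=0.054 ≤ a1=2.652 → R1 fires; D=3 A=12 G=0
Draw 12: a1=0.000, a2=0.516, a3=0.000, a4=0.213, a0=0.729; τ=−ln(0.9695)/0.729=0.042 → t=0.894; u2·a0=0.7130·0.729=0.520; a1+…+a3=0.516 < 0.520 ≤ a1+…+a4=0.729 → R4 fires; D=3 A=12 G=1
Draw 13: a1=2.652, a2=0.516, a3=1.281, a4=0.213, a0=4.662; τ=−ln(0.1478)/4.662=0.410 → t=1.304 > T=0.97: stop.
A first becomes ≥ 7 when it reaches 8 at the event at t=0.117.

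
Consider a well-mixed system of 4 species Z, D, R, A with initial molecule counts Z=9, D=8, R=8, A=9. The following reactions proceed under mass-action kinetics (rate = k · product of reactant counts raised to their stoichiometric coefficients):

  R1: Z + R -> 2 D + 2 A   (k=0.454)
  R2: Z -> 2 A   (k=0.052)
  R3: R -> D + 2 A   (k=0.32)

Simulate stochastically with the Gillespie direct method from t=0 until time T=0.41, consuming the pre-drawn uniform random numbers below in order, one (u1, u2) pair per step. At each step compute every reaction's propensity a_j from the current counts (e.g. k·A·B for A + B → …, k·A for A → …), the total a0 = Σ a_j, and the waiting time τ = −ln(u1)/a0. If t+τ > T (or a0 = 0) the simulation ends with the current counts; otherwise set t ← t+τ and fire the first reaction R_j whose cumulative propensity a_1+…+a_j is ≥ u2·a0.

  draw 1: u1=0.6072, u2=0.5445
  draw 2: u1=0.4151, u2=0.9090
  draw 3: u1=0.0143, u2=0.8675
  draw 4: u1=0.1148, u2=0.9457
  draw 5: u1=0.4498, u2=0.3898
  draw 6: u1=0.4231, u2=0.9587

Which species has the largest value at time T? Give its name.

t=0.000: Z=9 D=8 R=8 A=9
Draw 1: a1=32.688, a2=0.468, a3=2.560, a0=35.716; τ=−ln(0.6072)/35.716=0.014 → t=0.014; u2·a0=0.5445·35.716=19.447 ≤ a1=32.688 → R1 fires; Z=8 D=10 R=7 A=11
Draw 2: a1=25.424, a2=0.416, a3=2.240, a0=28.080; τ=−ln(0.4151)/28.080=0.031 → t=0.045; u2·a0=0.9090·28.080=25.525; a1=25.424 < 25.525 ≤ a1+a2=25.840 → R2 fires; Z=7 D=10 R=7 A=13
Draw 3: a1=22.246, a2=0.364, a3=2.240, a0=24.850; τ=−ln(0.0143)/24.850=0.171 → t=0.216; u2·a0=0.8675·24.850=21.557 ≤ a1=22.246 → R1 fires; Z=6 D=12 R=6 A=15
Draw 4: a1=16.344, a2=0.312, a3=1.920, a0=18.576; τ=−ln(0.1148)/18.576=0.117 → t=0.333; u2·a0=0.9457·18.576=17.567; a1+a2=16.656 < 17.567 ≤ a1+…+a3=18.576 → R3 fires; Z=6 D=13 R=5 A=17
Draw 5: a1=13.620, a2=0.312, a3=1.600, a0=15.532; τ=−ln(0.4498)/15.532=0.051 → t=0.384; u2·a0=0.3898·15.532=6.054 ≤ a1=13.620 → R1 fires; Z=5 D=15 R=4 A=19
Draw 6: a1=9.080, a2=0.260, a3=1.280, a0=10.620; τ=−ln(0.4231)/10.620=0.081 → t=0.465 > T=0.41: stop.
At T=0.41: Z=5 D=15 R=4 A=19; the largest is A.

Dominant species at T: A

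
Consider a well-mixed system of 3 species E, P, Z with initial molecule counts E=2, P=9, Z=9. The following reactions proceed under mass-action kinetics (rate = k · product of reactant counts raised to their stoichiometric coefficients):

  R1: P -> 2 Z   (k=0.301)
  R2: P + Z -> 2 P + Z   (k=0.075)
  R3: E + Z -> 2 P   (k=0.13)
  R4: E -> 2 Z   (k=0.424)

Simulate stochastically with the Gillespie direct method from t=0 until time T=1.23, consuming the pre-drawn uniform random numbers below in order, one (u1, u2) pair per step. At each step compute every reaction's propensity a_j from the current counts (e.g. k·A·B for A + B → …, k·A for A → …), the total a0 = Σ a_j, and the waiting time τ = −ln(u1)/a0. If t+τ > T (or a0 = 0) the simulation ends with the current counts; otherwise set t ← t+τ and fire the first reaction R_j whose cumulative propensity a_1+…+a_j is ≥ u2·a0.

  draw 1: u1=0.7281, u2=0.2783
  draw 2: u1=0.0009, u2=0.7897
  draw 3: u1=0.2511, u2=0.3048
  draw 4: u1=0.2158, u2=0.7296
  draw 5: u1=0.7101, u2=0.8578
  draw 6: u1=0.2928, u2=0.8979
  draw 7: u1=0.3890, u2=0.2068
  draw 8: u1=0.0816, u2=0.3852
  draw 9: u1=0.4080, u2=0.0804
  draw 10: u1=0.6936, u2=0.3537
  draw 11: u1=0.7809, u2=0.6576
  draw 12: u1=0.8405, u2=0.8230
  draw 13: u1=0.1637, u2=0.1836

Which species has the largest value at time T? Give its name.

t=0.000: E=2 P=9 Z=9
Draw 1: a1=2.709, a2=6.075, a3=2.340, a4=0.848, a0=11.972; τ=−ln(0.7281)/11.972=0.027 → t=0.027; u2·a0=0.2783·11.972=3.332; a1=2.709 < 3.332 ≤ a1+a2=8.784 → R2 fires; E=2 P=10 Z=9
Draw 2: a1=3.010, a2=6.750, a3=2.340, a4=0.848, a0=12.948; τ=−ln(0.0009)/12.948=0.542 → t=0.568; u2·a0=0.7897·12.948=10.225; a1+a2=9.760 < 10.225 ≤ a1+…+a3=12.100 → R3 fires; E=1 P=12 Z=8
Draw 3: a1=3.612, a2=7.200, a3=1.040, a4=0.424, a0=12.276; τ=−ln(0.2511)/12.276=0.113 → t=0.681; u2·a0=0.3048·12.276=3.742; a1=3.612 < 3.742 ≤ a1+a2=10.812 → R2 fires; E=1 P=13 Z=8
Draw 4: a1=3.913, a2=7.800, a3=1.040, a4=0.424, a0=13.177; τ=−ln(0.2158)/13.177=0.116 → t=0.797; u2·a0=0.7296·13.177=9.614; a1=3.913 < 9.614 ≤ a1+a2=11.713 → R2 fires; E=1 P=14 Z=8
Draw 5: a1=4.214, a2=8.400, a3=1.040, a4=0.424, a0=14.078; τ=−ln(0.7101)/14.078=0.024 → t=0.821; u2·a0=0.8578·14.078=12.076; a1=4.214 < 12.076 ≤ a1+a2=12.614 → R2 fires; E=1 P=15 Z=8
Draw 6: a1=4.515, a2=9.000, a3=1.040, a4=0.424, a0=14.979; τ=−ln(0.2928)/14.979=0.082 → t=0.903; u2·a0=0.8979·14.979=13.450; a1=4.515 < 13.450 ≤ a1+a2=13.515 → R2 fires; E=1 P=16 Z=8
Draw 7: a1=4.816, a2=9.600, a3=1.040, a4=0.424, a0=15.880; τ=−ln(0.3890)/15.880=0.059 → t=0.963; u2·a0=0.2068·15.880=3.284 ≤ a1=4.816 → R1 fires; E=1 P=15 Z=10
Draw 8: a1=4.515, a2=11.250, a3=1.300, a4=0.424, a0=17.489; τ=−ln(0.0816)/17.489=0.143 → t=1.106; u2·a0=0.3852·17.489=6.737; a1=4.515 < 6.737 ≤ a1+a2=15.765 → R2 fires; E=1 P=16 Z=10
Draw 9: a1=4.816, a2=12.000, a3=1.300, a4=0.424, a0=18.540; τ=−ln(0.4080)/18.540=0.048 → t=1.154; u2·a0=0.0804·18.540=1.491 ≤ a1=4.816 → R1 fires; E=1 P=15 Z=12
Draw 10: a1=4.515, a2=13.500, a3=1.560, a4=0.424, a0=19.999; τ=−ln(0.6936)/19.999=0.018 → t=1.173; u2·a0=0.3537·19.999=7.074; a1=4.515 < 7.074 ≤ a1+a2=18.015 → R2 fires; E=1 P=16 Z=12
Draw 11: a1=4.816, a2=14.400, a3=1.560, a4=0.424, a0=21.200; τ=−ln(0.7809)/21.200=0.012 → t=1.184; u2·a0=0.6576·21.200=13.941; a1=4.816 < 13.941 ≤ a1+a2=19.216 → R2 fires; E=1 P=17 Z=12
Draw 12: a1=5.117, a2=15.300, a3=1.560, a4=0.424, a0=22.401; τ=−ln(0.8405)/22.401=0.008 → t=1.192; u2·a0=0.8230·22.401=18.436; a1=5.117 < 18.436 ≤ a1+a2=20.417 → R2 fires; E=1 P=18 Z=12
Draw 13: a1=5.418, a2=16.200, a3=1.560, a4=0.424, a0=23.602; τ=−ln(0.1637)/23.602=0.077 → t=1.269 > T=1.23: stop.
At T=1.23: E=1 P=18 Z=12; the largest is P.

Dominant species at T: P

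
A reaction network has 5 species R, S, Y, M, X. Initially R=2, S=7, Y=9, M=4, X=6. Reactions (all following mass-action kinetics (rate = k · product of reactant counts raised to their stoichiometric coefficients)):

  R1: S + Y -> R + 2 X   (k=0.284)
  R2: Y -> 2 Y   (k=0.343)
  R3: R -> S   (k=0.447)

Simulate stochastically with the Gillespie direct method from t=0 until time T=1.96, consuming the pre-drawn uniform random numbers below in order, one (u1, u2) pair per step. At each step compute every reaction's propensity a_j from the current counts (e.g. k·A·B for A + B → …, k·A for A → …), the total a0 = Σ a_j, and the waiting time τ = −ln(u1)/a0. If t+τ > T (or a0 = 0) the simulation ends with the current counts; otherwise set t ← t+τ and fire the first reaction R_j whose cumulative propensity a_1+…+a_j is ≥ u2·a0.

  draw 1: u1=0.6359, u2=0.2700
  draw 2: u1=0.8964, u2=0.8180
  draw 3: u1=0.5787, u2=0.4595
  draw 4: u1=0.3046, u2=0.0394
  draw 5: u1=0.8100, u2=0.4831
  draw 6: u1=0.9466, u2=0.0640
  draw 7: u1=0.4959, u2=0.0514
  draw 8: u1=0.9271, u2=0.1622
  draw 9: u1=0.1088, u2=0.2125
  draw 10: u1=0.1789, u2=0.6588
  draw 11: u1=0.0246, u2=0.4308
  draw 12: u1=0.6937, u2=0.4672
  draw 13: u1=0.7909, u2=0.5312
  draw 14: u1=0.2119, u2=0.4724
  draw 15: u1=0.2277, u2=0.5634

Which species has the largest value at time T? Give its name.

Dominant species at T: X

t=0.000: R=2 S=7 Y=9 M=4 X=6
Draw 1: a1=17.892, a2=3.087, a3=0.894, a0=21.873; τ=−ln(0.6359)/21.873=0.021 → t=0.021; u2·a0=0.2700·21.873=5.906 ≤ a1=17.892 → R1 fires; R=3 S=6 Y=8 M=4 X=8
Draw 2: a1=13.632, a2=2.744, a3=1.341, a0=17.717; τ=−ln(0.8964)/17.717=0.006 → t=0.027; u2·a0=0.8180·17.717=14.493; a1=13.632 < 14.493 ≤ a1+a2=16.376 → R2 fires; R=3 S=6 Y=9 M=4 X=8
Draw 3: a1=15.336, a2=3.087, a3=1.341, a0=19.764; τ=−ln(0.5787)/19.764=0.028 → t=0.055; u2·a0=0.4595·19.764=9.082 ≤ a1=15.336 → R1 fires; R=4 S=5 Y=8 M=4 X=10
Draw 4: a1=11.360, a2=2.744, a3=1.788, a0=15.892; τ=−ln(0.3046)/15.892=0.075 → t=0.129; u2·a0=0.0394·15.892=0.626 ≤ a1=11.360 → R1 fires; R=5 S=4 Y=7 M=4 X=12
Draw 5: a1=7.952, a2=2.401, a3=2.235, a0=12.588; τ=−ln(0.8100)/12.588=0.017 → t=0.146; u2·a0=0.4831·12.588=6.081 ≤ a1=7.952 → R1 fires; R=6 S=3 Y=6 M=4 X=14
Draw 6: a1=5.112, a2=2.058, a3=2.682, a0=9.852; τ=−ln(0.9466)/9.852=0.006 → t=0.152; u2·a0=0.0640·9.852=0.631 ≤ a1=5.112 → R1 fires; R=7 S=2 Y=5 M=4 X=16
Draw 7: a1=2.840, a2=1.715, a3=3.129, a0=7.684; τ=−ln(0.4959)/7.684=0.091 → t=0.243; u2·a0=0.0514·7.684=0.395 ≤ a1=2.840 → R1 fires; R=8 S=1 Y=4 M=4 X=18
Draw 8: a1=1.136, a2=1.372, a3=3.576, a0=6.084; τ=−ln(0.9271)/6.084=0.012 → t=0.255; u2·a0=0.1622·6.084=0.987 ≤ a1=1.136 → R1 fires; R=9 S=0 Y=3 M=4 X=20
Draw 9: a1=0.000, a2=1.029, a3=4.023, a0=5.052; τ=−ln(0.1088)/5.052=0.439 → t=0.694; u2·a0=0.2125·5.052=1.074; a1+a2=1.029 < 1.074 ≤ a1+…+a3=5.052 → R3 fires; R=8 S=1 Y=3 M=4 X=20
Draw 10: a1=0.852, a2=1.029, a3=3.576, a0=5.457; τ=−ln(0.1789)/5.457=0.315 → t=1.010; u2·a0=0.6588·5.457=3.595; a1+a2=1.881 < 3.595 ≤ a1+…+a3=5.457 → R3 fires; R=7 S=2 Y=3 M=4 X=20
Draw 11: a1=1.704, a2=1.029, a3=3.129, a0=5.862; τ=−ln(0.0246)/5.862=0.632 → t=1.642; u2·a0=0.4308·5.862=2.525; a1=1.704 < 2.525 ≤ a1+a2=2.733 → R2 fires; R=7 S=2 Y=4 M=4 X=20
Draw 12: a1=2.272, a2=1.372, a3=3.129, a0=6.773; τ=−ln(0.6937)/6.773=0.054 → t=1.696; u2·a0=0.4672·6.773=3.164; a1=2.272 < 3.164 ≤ a1+a2=3.644 → R2 fires; R=7 S=2 Y=5 M=4 X=20
Draw 13: a1=2.840, a2=1.715, a3=3.129, a0=7.684; τ=−ln(0.7909)/7.684=0.031 → t=1.726; u2·a0=0.5312·7.684=4.082; a1=2.840 < 4.082 ≤ a1+a2=4.555 → R2 fires; R=7 S=2 Y=6 M=4 X=20
Draw 14: a1=3.408, a2=2.058, a3=3.129, a0=8.595; τ=−ln(0.2119)/8.595=0.181 → t=1.907; u2·a0=0.4724·8.595=4.060; a1=3.408 < 4.060 ≤ a1+a2=5.466 → R2 fires; R=7 S=2 Y=7 M=4 X=20
Draw 15: a1=3.976, a2=2.401, a3=3.129, a0=9.506; τ=−ln(0.2277)/9.506=0.156 → t=2.063 > T=1.96: stop.
At T=1.96: R=7 S=2 Y=7 M=4 X=20; the largest is X.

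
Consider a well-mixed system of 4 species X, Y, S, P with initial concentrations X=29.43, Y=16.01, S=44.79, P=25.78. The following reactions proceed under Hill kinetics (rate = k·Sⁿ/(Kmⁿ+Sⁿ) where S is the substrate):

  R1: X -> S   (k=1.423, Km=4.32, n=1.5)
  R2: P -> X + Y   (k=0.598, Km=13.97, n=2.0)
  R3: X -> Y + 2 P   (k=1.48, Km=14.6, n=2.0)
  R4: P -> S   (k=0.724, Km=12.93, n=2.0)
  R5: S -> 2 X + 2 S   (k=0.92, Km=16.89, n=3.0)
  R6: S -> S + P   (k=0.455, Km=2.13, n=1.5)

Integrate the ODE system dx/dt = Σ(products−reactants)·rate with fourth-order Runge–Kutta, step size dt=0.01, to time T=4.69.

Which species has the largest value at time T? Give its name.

Dominant species at T: S

RK4 with dt=0.01: 469 steps to T=4.69. Trajectory (selected grid times):
t=0.00: X=29.43 Y=16.01 S=44.79 P=25.78
t=0.52: X=29.27 Y=16.87 S=46.25 P=26.70
t=1.04: X=29.11 Y=17.73 S=47.71 P=27.62
t=1.56: X=28.96 Y=18.59 S=49.18 P=28.52
t=2.08: X=28.82 Y=19.46 S=50.66 P=29.41
t=2.61: X=28.69 Y=20.34 S=52.16 P=30.32
t=3.13: X=28.56 Y=21.21 S=53.64 P=31.19
t=3.65: X=28.44 Y=22.08 S=55.13 P=32.07
t=4.17: X=28.33 Y=22.95 S=56.62 P=32.93
t=4.69: X=28.22 Y=23.82 S=58.11 P=33.79
At T=4.69: X=28.22 Y=23.82 S=58.11 P=33.79; the largest is S.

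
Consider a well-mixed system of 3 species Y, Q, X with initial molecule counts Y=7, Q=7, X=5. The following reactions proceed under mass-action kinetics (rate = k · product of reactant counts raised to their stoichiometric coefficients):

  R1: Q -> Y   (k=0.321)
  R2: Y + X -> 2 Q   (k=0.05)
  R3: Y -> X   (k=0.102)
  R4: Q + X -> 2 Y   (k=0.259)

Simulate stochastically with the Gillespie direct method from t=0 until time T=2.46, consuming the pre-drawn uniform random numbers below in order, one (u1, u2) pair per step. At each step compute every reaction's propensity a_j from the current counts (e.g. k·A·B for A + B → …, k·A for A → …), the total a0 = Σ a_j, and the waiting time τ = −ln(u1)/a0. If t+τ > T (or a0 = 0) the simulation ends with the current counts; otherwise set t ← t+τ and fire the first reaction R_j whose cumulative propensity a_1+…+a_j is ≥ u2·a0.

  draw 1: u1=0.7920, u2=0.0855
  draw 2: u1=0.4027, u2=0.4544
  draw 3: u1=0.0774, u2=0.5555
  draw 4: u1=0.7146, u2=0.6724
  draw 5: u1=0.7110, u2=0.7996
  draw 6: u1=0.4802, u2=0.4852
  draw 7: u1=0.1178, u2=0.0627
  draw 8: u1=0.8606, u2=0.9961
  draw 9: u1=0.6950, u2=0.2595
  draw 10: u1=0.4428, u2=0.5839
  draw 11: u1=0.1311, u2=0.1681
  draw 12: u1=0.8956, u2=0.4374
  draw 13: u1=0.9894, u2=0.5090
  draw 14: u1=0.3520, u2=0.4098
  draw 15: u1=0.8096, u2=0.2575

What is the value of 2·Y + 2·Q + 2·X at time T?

Check how each reaction changes W = 2·Y + 2·Q + 2·X (weight of products minus weight of reactants):
R1: Q -> Y: (2·1) − (2·1) = 2 − 2 = 0
R2: Y + X -> 2 Q: (2·2) − (2·1 + 2·1) = 4 − 4 = 0
R3: Y -> X: (2·1) − (2·1) = 2 − 2 = 0
R4: Q + X -> 2 Y: (2·2) − (2·1 + 2·1) = 4 − 4 = 0
Every reaction leaves W unchanged, so W is conserved and no simulation is needed: W(T) = W(0) = 2·7 + 2·7 + 2·5 = 38

Value at T = 38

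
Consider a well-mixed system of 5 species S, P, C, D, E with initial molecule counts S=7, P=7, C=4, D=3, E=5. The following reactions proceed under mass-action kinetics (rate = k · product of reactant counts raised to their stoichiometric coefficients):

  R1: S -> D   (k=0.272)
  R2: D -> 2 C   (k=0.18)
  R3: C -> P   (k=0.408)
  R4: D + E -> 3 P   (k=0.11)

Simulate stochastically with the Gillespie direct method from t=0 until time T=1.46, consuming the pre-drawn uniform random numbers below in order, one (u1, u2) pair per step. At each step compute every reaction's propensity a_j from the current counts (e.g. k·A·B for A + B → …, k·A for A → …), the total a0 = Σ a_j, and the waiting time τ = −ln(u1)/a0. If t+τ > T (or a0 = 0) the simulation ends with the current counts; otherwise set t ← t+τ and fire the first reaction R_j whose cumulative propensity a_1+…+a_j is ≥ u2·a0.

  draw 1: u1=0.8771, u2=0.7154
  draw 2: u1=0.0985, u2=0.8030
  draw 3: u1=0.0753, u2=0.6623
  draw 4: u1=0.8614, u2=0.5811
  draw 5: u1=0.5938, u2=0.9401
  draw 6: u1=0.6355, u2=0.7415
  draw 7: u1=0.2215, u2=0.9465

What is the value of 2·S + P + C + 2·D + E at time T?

Value at T = 36

Check how each reaction changes W = 2·S + P + C + 2·D + E (weight of products minus weight of reactants):
R1: S -> D: (2·1) − (2·1) = 2 − 2 = 0
R2: D -> 2 C: (1·2) − (2·1) = 2 − 2 = 0
R3: C -> P: (1·1) − (1·1) = 1 − 1 = 0
R4: D + E -> 3 P: (1·3) − (2·1 + 1·1) = 3 − 3 = 0
Every reaction leaves W unchanged, so W is conserved and no simulation is needed: W(T) = W(0) = 2·7 + 7 + 4 + 2·3 + 5 = 36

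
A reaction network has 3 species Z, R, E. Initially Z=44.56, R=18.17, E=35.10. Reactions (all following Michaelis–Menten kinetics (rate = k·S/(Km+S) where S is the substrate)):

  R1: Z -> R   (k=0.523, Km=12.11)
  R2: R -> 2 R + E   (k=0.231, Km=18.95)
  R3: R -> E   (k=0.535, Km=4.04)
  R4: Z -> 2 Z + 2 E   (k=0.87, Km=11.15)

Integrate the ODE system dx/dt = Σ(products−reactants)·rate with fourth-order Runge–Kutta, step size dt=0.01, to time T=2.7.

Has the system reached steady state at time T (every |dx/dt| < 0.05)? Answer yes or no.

RK4 with dt=0.01: 270 steps to T=2.7. Trajectory (selected grid times):
t=0.00: Z=44.56 R=18.17 E=35.10
t=0.30: Z=44.65 R=18.20 E=35.68
t=0.60: Z=44.73 R=18.22 E=36.27
t=0.90: Z=44.82 R=18.25 E=36.85
t=1.20: Z=44.90 R=18.27 E=37.43
t=1.50: Z=44.99 R=18.30 E=38.02
t=1.80: Z=45.07 R=18.33 E=38.60
t=2.10: Z=45.16 R=18.35 E=39.18
t=2.40: Z=45.24 R=18.38 E=39.77
t=2.70: Z=45.33 R=18.41 E=40.35
Rates at T: R1=0.4127, R2=0.1138, R3=0.4387, R4=0.6982
dx/dt at T (Σ net stoichiometry × rate): Z=+0.2855, R=+0.0878, E=+1.9490
Largest |dx/dt| is |+1.9490| (E) ≥ 0.05 → not steady.

Steady state at T: no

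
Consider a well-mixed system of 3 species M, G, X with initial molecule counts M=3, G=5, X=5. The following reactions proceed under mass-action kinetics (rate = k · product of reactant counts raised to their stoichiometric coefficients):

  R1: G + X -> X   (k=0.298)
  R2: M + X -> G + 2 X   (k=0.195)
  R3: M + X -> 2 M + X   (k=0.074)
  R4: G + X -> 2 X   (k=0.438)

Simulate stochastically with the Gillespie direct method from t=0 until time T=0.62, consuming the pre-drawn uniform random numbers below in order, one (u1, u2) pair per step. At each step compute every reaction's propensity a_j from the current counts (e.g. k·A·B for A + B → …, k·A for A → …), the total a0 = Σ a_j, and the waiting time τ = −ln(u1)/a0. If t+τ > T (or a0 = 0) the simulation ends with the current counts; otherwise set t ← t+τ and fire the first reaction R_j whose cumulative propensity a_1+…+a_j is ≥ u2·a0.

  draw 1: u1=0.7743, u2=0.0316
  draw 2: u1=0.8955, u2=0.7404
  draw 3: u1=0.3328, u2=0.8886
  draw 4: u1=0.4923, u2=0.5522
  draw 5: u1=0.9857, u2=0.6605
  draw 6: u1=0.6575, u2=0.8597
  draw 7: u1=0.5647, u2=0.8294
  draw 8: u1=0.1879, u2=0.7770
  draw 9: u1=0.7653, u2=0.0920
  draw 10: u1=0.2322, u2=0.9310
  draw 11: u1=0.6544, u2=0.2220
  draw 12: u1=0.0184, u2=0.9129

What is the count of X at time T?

X at T = 12

t=0.000: M=3 G=5 X=5
Draw 1: a1=7.450, a2=2.925, a3=1.110, a4=10.950, a0=22.435; τ=−ln(0.7743)/22.435=0.011 → t=0.011; u2·a0=0.0316·22.435=0.709 ≤ a1=7.450 → R1 fires; M=3 G=4 X=5
Draw 2: a1=5.960, a2=2.925, a3=1.110, a4=8.760, a0=18.755; τ=−ln(0.8955)/18.755=0.006 → t=0.017; u2·a0=0.7404·18.755=13.886; a1+…+a3=9.995 < 13.886 ≤ a1+…+a4=18.755 → R4 fires; M=3 G=3 X=6
Draw 3: a1=5.364, a2=3.510, a3=1.332, a4=7.884, a0=18.090; τ=−ln(0.3328)/18.090=0.061 → t=0.078; u2·a0=0.8886·18.090=16.075; a1+…+a3=10.206 < 16.075 ≤ a1+…+a4=18.090 → R4 fires; M=3 G=2 X=7
Draw 4: a1=4.172, a2=4.095, a3=1.554, a4=6.132, a0=15.953; τ=−ln(0.4923)/15.953=0.044 → t=0.123; u2·a0=0.5522·15.953=8.809; a1+a2=8.267 < 8.809 ≤ a1+…+a3=9.821 → R3 fires; M=4 G=2 X=7
Draw 5: a1=4.172, a2=5.460, a3=2.072, a4=6.132, a0=17.836; τ=−ln(0.9857)/17.836=0.001 → t=0.123; u2·a0=0.6605·17.836=11.781; a1+…+a3=11.704 < 11.781 ≤ a1+…+a4=17.836 → R4 fires; M=4 G=1 X=8
Draw 6: a1=2.384, a2=6.240, a3=2.368, a4=3.504, a0=14.496; τ=−ln(0.6575)/14.496=0.029 → t=0.152; u2·a0=0.8597·14.496=12.462; a1+…+a3=10.992 < 12.462 ≤ a1+…+a4=14.496 → R4 fires; M=4 G=0 X=9
Draw 7: a1=0.000, a2=7.020, a3=2.664, a4=0.000, a0=9.684; τ=−ln(0.5647)/9.684=0.059 → t=0.211; u2·a0=0.8294·9.684=8.032; a1+a2=7.020 < 8.032 ≤ a1+…+a3=9.684 → R3 fires; M=5 G=0 X=9
Draw 8: a1=0.000, a2=8.775, a3=3.330, a4=0.000, a0=12.105; τ=−ln(0.1879)/12.105=0.138 → t=0.349; u2·a0=0.7770·12.105=9.406; a1+a2=8.775 < 9.406 ≤ a1+…+a3=12.105 → R3 fires; M=6 G=0 X=9
Draw 9: a1=0.000, a2=10.530, a3=3.996, a4=0.000, a0=14.526; τ=−ln(0.7653)/14.526=0.018 → t=0.368; u2·a0=0.0920·14.526=1.336; a1=0.000 < 1.336 ≤ a1+a2=10.530 → R2 fires; M=5 G=1 X=10
Draw 10: a1=2.980, a2=9.750, a3=3.700, a4=4.380, a0=20.810; τ=−ln(0.2322)/20.810=0.070 → t=0.438; u2·a0=0.9310·20.810=19.374; a1+…+a3=16.430 < 19.374 ≤ a1+…+a4=20.810 → R4 fires; M=5 G=0 X=11
Draw 11: a1=0.000, a2=10.725, a3=4.070, a4=0.000, a0=14.795; τ=−ln(0.6544)/14.795=0.029 → t=0.467; u2·a0=0.2220·14.795=3.284; a1=0.000 < 3.284 ≤ a1+a2=10.725 → R2 fires; M=4 G=1 X=12
Draw 12: a1=3.576, a2=9.360, a3=3.552, a4=5.256, a0=21.744; τ=−ln(0.0184)/21.744=0.184 → t=0.650 > T=0.62: stop.
Read off X at T=0.62: 12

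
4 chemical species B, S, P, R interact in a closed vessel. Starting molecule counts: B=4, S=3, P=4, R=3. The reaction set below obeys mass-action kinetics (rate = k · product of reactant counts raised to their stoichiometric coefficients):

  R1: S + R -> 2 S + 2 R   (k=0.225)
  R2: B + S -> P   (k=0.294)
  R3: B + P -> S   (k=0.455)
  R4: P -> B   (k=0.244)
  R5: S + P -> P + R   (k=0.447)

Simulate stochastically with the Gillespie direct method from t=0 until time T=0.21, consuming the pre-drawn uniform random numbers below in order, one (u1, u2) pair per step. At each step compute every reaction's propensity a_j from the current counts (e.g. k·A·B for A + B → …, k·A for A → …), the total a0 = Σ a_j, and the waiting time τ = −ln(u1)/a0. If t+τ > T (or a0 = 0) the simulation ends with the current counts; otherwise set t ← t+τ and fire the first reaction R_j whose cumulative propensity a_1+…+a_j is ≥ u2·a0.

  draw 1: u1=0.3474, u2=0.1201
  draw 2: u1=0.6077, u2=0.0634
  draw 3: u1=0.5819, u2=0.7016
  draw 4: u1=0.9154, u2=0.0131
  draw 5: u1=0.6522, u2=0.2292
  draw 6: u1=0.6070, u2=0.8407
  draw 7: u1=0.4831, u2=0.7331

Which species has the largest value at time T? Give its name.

Dominant species at T: R

t=0.000: B=4 S=3 P=4 R=3
Draw 1: a1=2.025, a2=3.528, a3=7.280, a4=0.976, a5=5.364, a0=19.173; τ=−ln(0.3474)/19.173=0.055 → t=0.055; u2·a0=0.1201·19.173=2.303; a1=2.025 < 2.303 ≤ a1+a2=5.553 → R2 fires; B=3 S=2 P=5 R=3
Draw 2: a1=1.350, a2=1.764, a3=6.825, a4=1.220, a5=4.470, a0=15.629; τ=−ln(0.6077)/15.629=0.032 → t=0.087; u2·a0=0.0634·15.629=0.991 ≤ a1=1.350 → R1 fires; B=3 S=3 P=5 R=4
Draw 3: a1=2.700, a2=2.646, a3=6.825, a4=1.220, a5=6.705, a0=20.096; τ=−ln(0.5819)/20.096=0.027 → t=0.114; u2·a0=0.7016·20.096=14.099; a1+…+a4=13.391 < 14.099 ≤ a1+…+a5=20.096 → R5 fires; B=3 S=2 P=5 R=5
Draw 4: a1=2.250, a2=1.764, a3=6.825, a4=1.220, a5=4.470, a0=16.529; τ=−ln(0.9154)/16.529=0.005 → t=0.119; u2·a0=0.0131·16.529=0.217 ≤ a1=2.250 → R1 fires; B=3 S=3 P=5 R=6
Draw 5: a1=4.050, a2=2.646, a3=6.825, a4=1.220, a5=6.705, a0=21.446; τ=−ln(0.6522)/21.446=0.020 → t=0.139; u2·a0=0.2292·21.446=4.915; a1=4.050 < 4.915 ≤ a1+a2=6.696 → R2 fires; B=2 S=2 P=6 R=6
Draw 6: a1=2.700, a2=1.176, a3=5.460, a4=1.464, a5=5.364, a0=16.164; τ=−ln(0.6070)/16.164=0.031 → t=0.170; u2·a0=0.8407·16.164=13.589; a1+…+a4=10.800 < 13.589 ≤ a1+…+a5=16.164 → R5 fires; B=2 S=1 P=6 R=7
Draw 7: a1=1.575, a2=0.588, a3=5.460, a4=1.464, a5=2.682, a0=11.769; τ=−ln(0.4831)/11.769=0.062 → t=0.232 > T=0.21: stop.
At T=0.21: B=2 S=1 P=6 R=7; the largest is R.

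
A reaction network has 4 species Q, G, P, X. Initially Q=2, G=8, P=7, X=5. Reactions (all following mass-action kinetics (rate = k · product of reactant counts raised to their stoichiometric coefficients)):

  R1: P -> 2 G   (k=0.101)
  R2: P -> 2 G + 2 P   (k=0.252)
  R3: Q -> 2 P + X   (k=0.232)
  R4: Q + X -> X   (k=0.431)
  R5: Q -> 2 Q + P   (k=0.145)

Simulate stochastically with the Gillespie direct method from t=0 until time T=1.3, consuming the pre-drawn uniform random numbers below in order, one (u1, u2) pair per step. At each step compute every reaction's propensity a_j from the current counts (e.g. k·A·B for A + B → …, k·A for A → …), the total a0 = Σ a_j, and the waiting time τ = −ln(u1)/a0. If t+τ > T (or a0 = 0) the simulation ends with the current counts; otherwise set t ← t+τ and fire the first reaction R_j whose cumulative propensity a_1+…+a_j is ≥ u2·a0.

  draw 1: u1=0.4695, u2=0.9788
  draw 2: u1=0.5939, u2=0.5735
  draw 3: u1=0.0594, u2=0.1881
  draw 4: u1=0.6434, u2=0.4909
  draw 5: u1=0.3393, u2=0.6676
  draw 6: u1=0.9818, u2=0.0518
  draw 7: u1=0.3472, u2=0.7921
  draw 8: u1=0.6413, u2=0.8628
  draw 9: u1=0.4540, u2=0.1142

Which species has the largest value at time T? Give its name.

Dominant species at T: G

t=0.000: Q=2 G=8 P=7 X=5
Draw 1: a1=0.707, a2=1.764, a3=0.464, a4=4.310, a5=0.290, a0=7.535; τ=−ln(0.4695)/7.535=0.100 → t=0.100; u2·a0=0.9788·7.535=7.375; a1+…+a4=7.245 < 7.375 ≤ a1+…+a5=7.535 → R5 fires; Q=3 G=8 P=8 X=5
Draw 2: a1=0.808, a2=2.016, a3=0.696, a4=6.465, a5=0.435, a0=10.420; τ=−ln(0.5939)/10.420=0.050 → t=0.150; u2·a0=0.5735·10.420=5.976; a1+…+a3=3.520 < 5.976 ≤ a1+…+a4=9.985 → R4 fires; Q=2 G=8 P=8 X=5
Draw 3: a1=0.808, a2=2.016, a3=0.464, a4=4.310, a5=0.290, a0=7.888; τ=−ln(0.0594)/7.888=0.358 → t=0.508; u2·a0=0.1881·7.888=1.484; a1=0.808 < 1.484 ≤ a1+a2=2.824 → R2 fires; Q=2 G=10 P=9 X=5
Draw 4: a1=0.909, a2=2.268, a3=0.464, a4=4.310, a5=0.290, a0=8.241; τ=−ln(0.6434)/8.241=0.054 → t=0.562; u2·a0=0.4909·8.241=4.046; a1+…+a3=3.641 < 4.046 ≤ a1+…+a4=7.951 → R4 fires; Q=1 G=10 P=9 X=5
Draw 5: a1=0.909, a2=2.268, a3=0.232, a4=2.155, a5=0.145, a0=5.709; τ=−ln(0.3393)/5.709=0.189 → t=0.751; u2·a0=0.6676·5.709=3.811; a1+…+a3=3.409 < 3.811 ≤ a1+…+a4=5.564 → R4 fires; Q=0 G=10 P=9 X=5
Draw 6: a1=0.909, a2=2.268, a3=0.000, a4=0.000, a5=0.000, a0=3.177; τ=−ln(0.9818)/3.177=0.006 → t=0.757; u2·a0=0.0518·3.177=0.165 ≤ a1=0.909 → R1 fires; Q=0 G=12 P=8 X=5
Draw 7: a1=0.808, a2=2.016, a3=0.000, a4=0.000, a5=0.000, a0=2.824; τ=−ln(0.3472)/2.824=0.375 → t=1.132; u2·a0=0.7921·2.824=2.237; a1=0.808 < 2.237 ≤ a1+a2=2.824 → R2 fires; Q=0 G=14 P=9 X=5
Draw 8: a1=0.909, a2=2.268, a3=0.000, a4=0.000, a5=0.000, a0=3.177; τ=−ln(0.6413)/3.177=0.140 → t=1.271; u2·a0=0.8628·3.177=2.741; a1=0.909 < 2.741 ≤ a1+a2=3.177 → R2 fires; Q=0 G=16 P=10 X=5
Draw 9: a1=1.010, a2=2.520, a3=0.000, a4=0.000, a5=0.000, a0=3.530; τ=−ln(0.4540)/3.530=0.224 → t=1.495 > T=1.3: stop.
At T=1.3: Q=0 G=16 P=10 X=5; the largest is G.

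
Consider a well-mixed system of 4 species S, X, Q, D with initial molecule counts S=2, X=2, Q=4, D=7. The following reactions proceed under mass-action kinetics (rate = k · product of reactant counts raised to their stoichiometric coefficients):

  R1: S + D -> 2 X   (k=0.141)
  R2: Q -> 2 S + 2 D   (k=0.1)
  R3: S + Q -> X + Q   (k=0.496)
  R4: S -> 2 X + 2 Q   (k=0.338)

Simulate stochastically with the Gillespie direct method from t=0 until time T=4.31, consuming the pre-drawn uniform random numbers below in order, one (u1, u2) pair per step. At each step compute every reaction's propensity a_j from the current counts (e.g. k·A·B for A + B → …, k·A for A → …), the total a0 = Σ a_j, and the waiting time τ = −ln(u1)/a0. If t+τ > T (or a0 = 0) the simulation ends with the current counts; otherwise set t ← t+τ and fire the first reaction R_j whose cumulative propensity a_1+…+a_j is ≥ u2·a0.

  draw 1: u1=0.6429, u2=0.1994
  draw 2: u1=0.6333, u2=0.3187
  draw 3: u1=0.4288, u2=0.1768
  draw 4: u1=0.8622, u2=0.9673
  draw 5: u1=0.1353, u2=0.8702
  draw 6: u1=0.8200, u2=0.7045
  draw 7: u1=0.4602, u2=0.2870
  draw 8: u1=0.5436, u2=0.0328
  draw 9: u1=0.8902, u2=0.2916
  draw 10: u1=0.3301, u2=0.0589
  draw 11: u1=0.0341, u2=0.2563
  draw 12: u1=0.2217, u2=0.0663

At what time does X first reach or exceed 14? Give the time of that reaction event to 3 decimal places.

t=0.000: S=2 X=2 Q=4 D=7
Draw 1: a1=1.974, a2=0.400, a3=3.968, a4=0.676, a0=7.018; τ=−ln(0.6429)/7.018=0.063 → t=0.063; u2·a0=0.1994·7.018=1.399 ≤ a1=1.974 → R1 fires; S=1 X=4 Q=4 D=6
Draw 2: a1=0.846, a2=0.400, a3=1.984, a4=0.338, a0=3.568; τ=−ln(0.6333)/3.568=0.128 → t=0.191; u2·a0=0.3187·3.568=1.137; a1=0.846 < 1.137 ≤ a1+a2=1.246 → R2 fires; S=3 X=4 Q=3 D=8
Draw 3: a1=3.384, a2=0.300, a3=4.464, a4=1.014, a0=9.162; τ=−ln(0.4288)/9.162=0.092 → t=0.283; u2·a0=0.1768·9.162=1.620 ≤ a1=3.384 → R1 fires; S=2 X=6 Q=3 D=7
Draw 4: a1=1.974, a2=0.300, a3=2.976, a4=0.676, a0=5.926; τ=−ln(0.8622)/5.926=0.025 → t=0.308; u2·a0=0.9673·5.926=5.732; a1+…+a3=5.250 < 5.732 ≤ a1+…+a4=5.926 → R4 fires; S=1 X=8 Q=5 D=7
Draw 5: a1=0.987, a2=0.500, a3=2.480, a4=0.338, a0=4.305; τ=−ln(0.1353)/4.305=0.465 → t=0.773; u2·a0=0.8702·4.305=3.746; a1+a2=1.487 < 3.746 ≤ a1+…+a3=3.967 → R3 fires; S=0 X=9 Q=5 D=7
Draw 6: a1=0.000, a2=0.500, a3=0.000, a4=0.000, a0=0.500; τ=−ln(0.8200)/0.500=0.397 → t=1.170; u2·a0=0.7045·0.500=0.352; a1=0.000 < 0.352 ≤ a1+a2=0.500 → R2 fires; S=2 X=9 Q=4 D=9
Draw 7: a1=2.538, a2=0.400, a3=3.968, a4=0.676, a0=7.582; τ=−ln(0.4602)/7.582=0.102 → t=1.272; u2·a0=0.2870·7.582=2.176 ≤ a1=2.538 → R1 fires; S=1 X=11 Q=4 D=8
Draw 8: a1=1.128, a2=0.400, a3=1.984, a4=0.338, a0=3.850; τ=−ln(0.5436)/3.850=0.158 → t=1.431; u2·a0=0.0328·3.850=0.126 ≤ a1=1.128 → R1 fires; S=0 X=13 Q=4 D=7
Draw 9: a1=0.000, a2=0.400, a3=0.000, a4=0.000, a0=0.400; τ=−ln(0.8902)/0.400=0.291 → t=1.721; u2·a0=0.2916·0.400=0.117; a1=0.000 < 0.117 ≤ a1+a2=0.400 → R2 fires; S=2 X=13 Q=3 D=9
Draw 10: a1=2.538, a2=0.300, a3=2.976, a4=0.676, a0=6.490; τ=−ln(0.3301)/6.490=0.171 → t=1.892; u2·a0=0.0589·6.490=0.382 ≤ a1=2.538 → R1 fires; S=1 X=15 Q=3 D=8
Draw 11: a1=1.128, a2=0.300, a3=1.488, a4=0.338, a0=3.254; τ=−ln(0.0341)/3.254=1.038 → t=2.930; u2·a0=0.2563·3.254=0.834 ≤ a1=1.128 → R1 fires; S=0 X=17 Q=3 D=7
Draw 12: a1=0.000, a2=0.300, a3=0.000, a4=0.000, a0=0.300; τ=−ln(0.2217)/0.300=5.021 → t=7.952 > T=4.31: stop.
X first becomes ≥ 14 when it reaches 15 at the event at t=1.892.

Threshold first reached at t = 1.892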